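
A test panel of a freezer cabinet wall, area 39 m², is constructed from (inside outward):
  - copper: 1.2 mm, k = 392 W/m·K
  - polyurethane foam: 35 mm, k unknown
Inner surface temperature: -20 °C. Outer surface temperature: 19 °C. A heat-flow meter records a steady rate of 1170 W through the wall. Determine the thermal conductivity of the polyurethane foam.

k ≈ 0.0269 W/(m·K)

Series thermal resistances:
R_copper = L/(kA) = 0.0012/(392×39) = 7.849×10^-8 K/W
Sum of known resistances R_other = 7.849×10^-8 K/W
Total R = ΔT/Q = 39/1170 = 0.03333 K/W
R_polyurethane foam = R_total − R_other = 0.03333 K/W
k = L/(R·A) = 0.035/(0.03333×39)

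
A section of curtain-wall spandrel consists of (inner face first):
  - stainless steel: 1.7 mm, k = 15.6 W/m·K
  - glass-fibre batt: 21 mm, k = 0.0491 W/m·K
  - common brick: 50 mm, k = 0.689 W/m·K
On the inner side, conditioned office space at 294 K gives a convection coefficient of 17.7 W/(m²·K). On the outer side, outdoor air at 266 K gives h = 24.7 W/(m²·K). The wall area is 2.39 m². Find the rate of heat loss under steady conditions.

Q ≈ 112 W

Thermal resistances in series:
R_inner film = 1/(h_i·A) = 1/(17.7×2.39) = 0.02364 K/W
R_stainless steel = L/(kA) = 0.0017/(15.6×2.39) = 4.56×10^-5 K/W
R_glass-fibre batt = L/(kA) = 0.021/(0.0491×2.39) = 0.179 K/W
R_common brick = L/(kA) = 0.05/(0.689×2.39) = 0.03036 K/W
R_outer film = 1/(h_o·A) = 1/(24.7×2.39) = 0.01694 K/W
R_total = 0.2499 K/W
Q = ΔT / R_total = 28 / 0.2499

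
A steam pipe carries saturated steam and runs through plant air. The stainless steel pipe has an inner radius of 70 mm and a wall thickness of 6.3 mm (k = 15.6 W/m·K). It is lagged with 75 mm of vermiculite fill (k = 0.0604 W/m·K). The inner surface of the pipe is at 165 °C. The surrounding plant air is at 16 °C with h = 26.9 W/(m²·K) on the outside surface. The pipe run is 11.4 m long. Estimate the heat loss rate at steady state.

Per-layer cylindrical resistances, series-summed:
R_stainless steel pipe wall = ln(76.3/70)/(2π×15.6×11.4) = 7.712×10^-5 K/W
R_vermiculite fill = ln(151.3/76.3)/(2π×0.0604×11.4) = 0.1582 K/W
R_outer film = 1/(h_o·2πr_oL) = 1/(26.9×2π×0.1513×11.4) = 0.00343 K/W
R_total = 0.1617 K/W
Q = ΔT/R_total = 149/0.1617

Q ≈ 921 W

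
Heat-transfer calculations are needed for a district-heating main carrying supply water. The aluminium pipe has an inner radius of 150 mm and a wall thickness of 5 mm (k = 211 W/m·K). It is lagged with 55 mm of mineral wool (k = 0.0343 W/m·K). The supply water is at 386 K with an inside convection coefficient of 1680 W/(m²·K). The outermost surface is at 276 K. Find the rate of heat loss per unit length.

For a radial system each layer contributes R = ln(r_out/r_in)/(2πkL); films add R = 1/(hA).
R_inner film = 1/(h_i·2πr₁L) = 1/(1680×2π×0.15×1) = 6.316×10^-4 K/W
R_aluminium pipe wall = ln(155/150)/(2π×211×1) = 2.473×10^-5 K/W
R_mineral wool = ln(210/155)/(2π×0.0343×1) = 1.409 K/W
R_total = 1.41 K/W
Q = ΔT/R_total = 110/1.41

q′ ≈ 78 W/m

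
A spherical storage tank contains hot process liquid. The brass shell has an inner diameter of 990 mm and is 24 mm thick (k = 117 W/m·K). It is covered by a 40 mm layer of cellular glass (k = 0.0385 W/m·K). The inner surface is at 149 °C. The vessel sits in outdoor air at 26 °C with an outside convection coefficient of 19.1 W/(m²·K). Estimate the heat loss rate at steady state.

Each spherical layer contributes R = (1/r_i − 1/r_o)/(4πk):
R_brass shell = (1/0.495 − 1/0.519)/(4π×117) = 6.354×10^-5 K/W
R_cellular glass = (1/0.519 − 1/0.559)/(4π×0.0385) = 0.285 K/W
R_outer film = 1/(h·4πr_o²) = 1/(19.1×4π×0.559²) = 0.01333 K/W
R_total = 0.2984 K/W
Q = ΔT/R_total = 123/0.2984

Q ≈ 412 W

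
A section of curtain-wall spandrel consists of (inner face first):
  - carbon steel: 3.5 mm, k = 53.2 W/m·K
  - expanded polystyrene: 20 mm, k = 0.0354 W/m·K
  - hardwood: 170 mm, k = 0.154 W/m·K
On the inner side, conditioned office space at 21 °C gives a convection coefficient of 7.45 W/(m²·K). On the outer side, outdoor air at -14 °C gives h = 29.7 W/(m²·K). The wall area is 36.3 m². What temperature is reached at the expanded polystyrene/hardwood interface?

Treating each layer as a thermal resistance in series:
R_inner film = 1/(h_i·A) = 1/(7.45×36.3) = 0.003698 K/W
R_carbon steel = L/(kA) = 0.0035/(53.2×36.3) = 1.812×10^-6 K/W
R_expanded polystyrene = L/(kA) = 0.02/(0.0354×36.3) = 0.01556 K/W
R_hardwood = L/(kA) = 0.17/(0.154×36.3) = 0.03041 K/W
R_outer film = 1/(h_o·A) = 1/(29.7×36.3) = 9.275×10^-4 K/W
R_total = 0.0506 K/W;  Q = ΔT/R_total = 35/0.0506 = 691.7 W
T_interface = T_inner − Q·ΣR(inner→interface) = 21 − 692×0.01926

T ≈ 7.68 °C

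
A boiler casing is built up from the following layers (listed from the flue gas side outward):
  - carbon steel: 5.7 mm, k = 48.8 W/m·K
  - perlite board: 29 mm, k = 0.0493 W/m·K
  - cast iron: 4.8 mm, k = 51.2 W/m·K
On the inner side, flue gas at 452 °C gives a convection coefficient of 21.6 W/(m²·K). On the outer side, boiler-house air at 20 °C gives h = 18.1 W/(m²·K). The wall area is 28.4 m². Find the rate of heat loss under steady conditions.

Model the wall as resistances in series:
R_inner film = 1/(h_i·A) = 1/(21.6×28.4) = 0.00163 K/W
R_carbon steel = L/(kA) = 0.0057/(48.8×28.4) = 4.113×10^-6 K/W
R_perlite board = L/(kA) = 0.029/(0.0493×28.4) = 0.02071 K/W
R_cast iron = L/(kA) = 0.0048/(51.2×28.4) = 3.301×10^-6 K/W
R_outer film = 1/(h_o·A) = 1/(18.1×28.4) = 0.001945 K/W
R_total = 0.0243 K/W
Q = ΔT / R_total = 432 / 0.0243

Q ≈ 17800 W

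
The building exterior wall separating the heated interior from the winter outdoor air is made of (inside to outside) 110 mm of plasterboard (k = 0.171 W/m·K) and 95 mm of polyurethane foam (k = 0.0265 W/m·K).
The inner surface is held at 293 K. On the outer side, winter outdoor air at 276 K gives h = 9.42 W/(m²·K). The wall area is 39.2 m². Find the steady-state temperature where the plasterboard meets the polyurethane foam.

T ≈ 290 K

Series thermal resistances:
R_plasterboard = L/(kA) = 0.11/(0.171×39.2) = 0.01641 K/W
R_polyurethane foam = L/(kA) = 0.095/(0.0265×39.2) = 0.09145 K/W
R_outer film = 1/(h_o·A) = 1/(9.42×39.2) = 0.002708 K/W
R_total = 0.1106 K/W;  Q = ΔT/R_total = 17/0.1106 = 153.7 W
T_interface = T_inner − Q·ΣR(inner→interface) = 293 − 154×0.01641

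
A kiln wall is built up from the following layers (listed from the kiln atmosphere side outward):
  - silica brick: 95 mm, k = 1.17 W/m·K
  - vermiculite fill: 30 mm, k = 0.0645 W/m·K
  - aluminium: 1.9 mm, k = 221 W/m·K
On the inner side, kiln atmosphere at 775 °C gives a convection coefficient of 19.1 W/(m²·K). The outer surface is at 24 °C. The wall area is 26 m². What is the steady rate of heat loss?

Using the resistance-network approach (series):
R_inner film = 1/(h_i·A) = 1/(19.1×26) = 0.002014 K/W
R_silica brick = L/(kA) = 0.095/(1.17×26) = 0.003123 K/W
R_vermiculite fill = L/(kA) = 0.03/(0.0645×26) = 0.01789 K/W
R_aluminium = L/(kA) = 0.0019/(221×26) = 3.307×10^-7 K/W
R_total = 0.02303 K/W
Q = ΔT / R_total = 751 / 0.02303

Q ≈ 32600 W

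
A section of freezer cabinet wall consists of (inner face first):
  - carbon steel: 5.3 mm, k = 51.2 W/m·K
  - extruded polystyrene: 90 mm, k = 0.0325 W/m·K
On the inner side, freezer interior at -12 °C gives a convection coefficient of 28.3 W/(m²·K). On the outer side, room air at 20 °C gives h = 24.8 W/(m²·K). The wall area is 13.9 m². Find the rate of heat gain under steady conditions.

Q ≈ 156 W

Using the resistance-network approach (series):
R_inner film = 1/(h_i·A) = 1/(28.3×13.9) = 0.002542 K/W
R_carbon steel = L/(kA) = 0.0053/(51.2×13.9) = 7.447×10^-6 K/W
R_extruded polystyrene = L/(kA) = 0.09/(0.0325×13.9) = 0.1992 K/W
R_outer film = 1/(h_o·A) = 1/(24.8×13.9) = 0.002901 K/W
R_total = 0.2047 K/W
Q = ΔT / R_total = 32 / 0.2047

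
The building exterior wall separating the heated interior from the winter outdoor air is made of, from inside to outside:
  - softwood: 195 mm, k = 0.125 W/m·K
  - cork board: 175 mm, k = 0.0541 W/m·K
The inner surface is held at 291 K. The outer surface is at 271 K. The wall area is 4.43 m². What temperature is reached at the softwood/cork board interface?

T ≈ 284 K

Model the wall as resistances in series:
R_softwood = L/(kA) = 0.195/(0.125×4.43) = 0.3521 K/W
R_cork board = L/(kA) = 0.175/(0.0541×4.43) = 0.7302 K/W
R_total = 1.082 K/W;  Q = ΔT/R_total = 20/1.082 = 18.48 W
T_interface = T_inner − Q·ΣR(inner→interface) = 291 − 18.5×0.3521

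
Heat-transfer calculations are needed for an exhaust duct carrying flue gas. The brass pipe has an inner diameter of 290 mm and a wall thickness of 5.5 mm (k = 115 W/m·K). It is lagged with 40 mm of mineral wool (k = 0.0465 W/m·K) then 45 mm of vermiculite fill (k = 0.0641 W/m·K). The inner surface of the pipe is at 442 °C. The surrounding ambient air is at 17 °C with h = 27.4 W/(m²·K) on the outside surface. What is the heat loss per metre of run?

q′ ≈ 313 W/m

Treating each annulus and film as a series resistance:
R_brass pipe wall = ln(150.5/145)/(2π×115×1) = 5.152×10^-5 K/W
R_mineral wool = ln(190.5/150.5)/(2π×0.0465×1) = 0.8067 K/W
R_vermiculite fill = ln(235.5/190.5)/(2π×0.0641×1) = 0.5265 K/W
R_outer film = 1/(h_o·2πr_oL) = 1/(27.4×2π×0.2355×1) = 0.02466 K/W
R_total = 1.358 K/W
Q = ΔT/R_total = 425/1.358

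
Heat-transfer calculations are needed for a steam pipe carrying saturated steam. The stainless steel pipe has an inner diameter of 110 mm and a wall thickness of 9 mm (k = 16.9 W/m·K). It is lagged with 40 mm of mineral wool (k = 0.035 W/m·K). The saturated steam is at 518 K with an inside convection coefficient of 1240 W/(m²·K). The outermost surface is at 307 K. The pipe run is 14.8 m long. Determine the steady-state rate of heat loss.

Q ≈ 1410 W

Cylindrical conduction, so R = ln(r₂/r₁)/(2πkL) per layer, in series:
R_inner film = 1/(h_i·2πr₁L) = 1/(1240×2π×0.055×14.8) = 1.577×10^-4 K/W
R_stainless steel pipe wall = ln(64/55)/(2π×16.9×14.8) = 9.643×10^-5 K/W
R_mineral wool = ln(104/64)/(2π×0.035×14.8) = 0.1492 K/W
R_total = 0.1494 K/W
Q = ΔT/R_total = 211/0.1494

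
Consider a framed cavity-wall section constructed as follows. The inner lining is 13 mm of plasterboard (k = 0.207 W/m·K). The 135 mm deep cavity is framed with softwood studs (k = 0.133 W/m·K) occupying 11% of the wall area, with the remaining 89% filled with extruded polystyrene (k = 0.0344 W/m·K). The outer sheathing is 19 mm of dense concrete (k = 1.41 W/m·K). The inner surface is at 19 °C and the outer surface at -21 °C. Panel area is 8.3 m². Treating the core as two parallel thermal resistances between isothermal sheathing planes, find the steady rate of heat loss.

Sheathing layers in series; stud and cavity paths in parallel between them.
R_inner = 0.013/(0.207×8.3) = 0.007566 K/W
R_stud  = 0.135/(0.133×0.11×8.3) = 1.112 K/W
R_cav   = 0.135/(0.0344×0.89×8.3) = 0.5313 K/W
1/R_core = 1/R_stud + 1/R_cav → R_core = 0.3595 K/W
R_outer = 0.019/(1.41×8.3) = 0.001624 K/W
R_total = 0.3687 K/W
Q = ΔT/R_total = 40/0.3687

Q ≈ 108 W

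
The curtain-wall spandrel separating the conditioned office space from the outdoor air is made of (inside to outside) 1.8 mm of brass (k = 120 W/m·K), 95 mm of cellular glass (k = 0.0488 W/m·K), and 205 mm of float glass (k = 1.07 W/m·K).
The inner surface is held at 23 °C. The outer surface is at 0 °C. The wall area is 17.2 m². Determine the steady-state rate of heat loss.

Q ≈ 185 W

Model the wall as resistances in series:
R_brass = L/(kA) = 0.0018/(120×17.2) = 8.721×10^-7 K/W
R_cellular glass = L/(kA) = 0.095/(0.0488×17.2) = 0.1132 K/W
R_float glass = L/(kA) = 0.205/(1.07×17.2) = 0.01114 K/W
R_total = 0.1243 K/W
Q = ΔT / R_total = 23 / 0.1243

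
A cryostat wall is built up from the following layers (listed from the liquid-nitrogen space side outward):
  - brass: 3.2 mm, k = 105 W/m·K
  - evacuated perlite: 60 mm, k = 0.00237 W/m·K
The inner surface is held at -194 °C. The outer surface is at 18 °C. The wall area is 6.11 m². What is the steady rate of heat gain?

Thermal resistances in series:
R_brass = L/(kA) = 0.0032/(105×6.11) = 4.988×10^-6 K/W
R_evacuated perlite = L/(kA) = 0.06/(0.00237×6.11) = 4.143 K/W
R_total = 4.143 K/W
Q = ΔT / R_total = 212 / 4.143

Q ≈ 51.2 W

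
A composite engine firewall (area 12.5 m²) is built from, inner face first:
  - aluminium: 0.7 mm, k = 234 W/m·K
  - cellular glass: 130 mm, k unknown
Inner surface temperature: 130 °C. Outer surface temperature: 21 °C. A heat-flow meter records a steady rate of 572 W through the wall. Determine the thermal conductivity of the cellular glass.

Using the resistance-network approach (series):
R_aluminium = L/(kA) = 0.0007/(234×12.5) = 2.393×10^-7 K/W
Sum of known resistances R_other = 2.393×10^-7 K/W
Total R = ΔT/Q = 109/572 = 0.1906 K/W
R_cellular glass = R_total − R_other = 0.1906 K/W
k = L/(R·A) = 0.13/(0.1906×12.5)

k ≈ 0.0546 W/(m·K)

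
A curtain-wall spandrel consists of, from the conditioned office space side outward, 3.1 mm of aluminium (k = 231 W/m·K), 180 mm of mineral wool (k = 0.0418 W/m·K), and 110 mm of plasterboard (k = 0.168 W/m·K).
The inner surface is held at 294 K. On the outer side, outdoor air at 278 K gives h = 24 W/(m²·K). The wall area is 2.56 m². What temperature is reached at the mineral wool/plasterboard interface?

T ≈ 280 K

Model the wall as resistances in series:
R_aluminium = L/(kA) = 0.0031/(231×2.56) = 5.242×10^-6 K/W
R_mineral wool = L/(kA) = 0.18/(0.0418×2.56) = 1.682 K/W
R_plasterboard = L/(kA) = 0.11/(0.168×2.56) = 0.2558 K/W
R_outer film = 1/(h_o·A) = 1/(24×2.56) = 0.01628 K/W
R_total = 1.954 K/W;  Q = ΔT/R_total = 16/1.954 = 8.188 W
T_interface = T_inner − Q·ΣR(inner→interface) = 294 − 8.19×1.682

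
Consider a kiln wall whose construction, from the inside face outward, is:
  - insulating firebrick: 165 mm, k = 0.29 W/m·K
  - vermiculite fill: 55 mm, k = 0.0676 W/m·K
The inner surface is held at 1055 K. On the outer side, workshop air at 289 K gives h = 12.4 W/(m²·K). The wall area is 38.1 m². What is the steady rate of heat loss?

Model the wall as resistances in series:
R_insulating firebrick = L/(kA) = 0.165/(0.29×38.1) = 0.01493 K/W
R_vermiculite fill = L/(kA) = 0.055/(0.0676×38.1) = 0.02135 K/W
R_outer film = 1/(h_o·A) = 1/(12.4×38.1) = 0.002117 K/W
R_total = 0.0384 K/W
Q = ΔT / R_total = 766 / 0.0384

Q ≈ 19900 W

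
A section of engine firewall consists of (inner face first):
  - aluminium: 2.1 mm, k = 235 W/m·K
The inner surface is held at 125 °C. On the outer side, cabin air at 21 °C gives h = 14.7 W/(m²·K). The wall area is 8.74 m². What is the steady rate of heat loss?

Q ≈ 13400 W

Series thermal resistances:
R_aluminium = L/(kA) = 0.0021/(235×8.74) = 1.022×10^-6 K/W
R_outer film = 1/(h_o·A) = 1/(14.7×8.74) = 0.007783 K/W
R_total = 0.007784 K/W
Q = ΔT / R_total = 104 / 0.007784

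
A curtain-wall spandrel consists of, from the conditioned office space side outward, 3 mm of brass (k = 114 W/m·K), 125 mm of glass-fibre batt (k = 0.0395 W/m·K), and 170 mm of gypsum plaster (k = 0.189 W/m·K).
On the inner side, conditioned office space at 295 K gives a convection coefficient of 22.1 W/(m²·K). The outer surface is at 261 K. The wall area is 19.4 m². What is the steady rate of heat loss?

Treating each layer as a thermal resistance in series:
R_inner film = 1/(h_i·A) = 1/(22.1×19.4) = 0.002332 K/W
R_brass = L/(kA) = 0.003/(114×19.4) = 1.356×10^-6 K/W
R_glass-fibre batt = L/(kA) = 0.125/(0.0395×19.4) = 0.1631 K/W
R_gypsum plaster = L/(kA) = 0.17/(0.189×19.4) = 0.04636 K/W
R_total = 0.2118 K/W
Q = ΔT / R_total = 34 / 0.2118

Q ≈ 161 W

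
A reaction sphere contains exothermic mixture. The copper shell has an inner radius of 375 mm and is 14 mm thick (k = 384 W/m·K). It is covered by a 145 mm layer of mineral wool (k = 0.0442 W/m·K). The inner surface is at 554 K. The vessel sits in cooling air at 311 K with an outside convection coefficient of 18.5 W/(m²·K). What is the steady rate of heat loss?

For a spherical shell R = (1/r₁ − 1/r₂)/(4πk); film R = 1/(h·4πr²). In series:
R_copper shell = (1/0.375 − 1/0.389)/(4π×384) = 1.989×10^-5 K/W
R_mineral wool = (1/0.389 − 1/0.534)/(4π×0.0442) = 1.257 K/W
R_outer film = 1/(h·4πr_o²) = 1/(18.5×4π×0.534²) = 0.01508 K/W
R_total = 1.272 K/W
Q = ΔT/R_total = 243/1.272

Q ≈ 191 W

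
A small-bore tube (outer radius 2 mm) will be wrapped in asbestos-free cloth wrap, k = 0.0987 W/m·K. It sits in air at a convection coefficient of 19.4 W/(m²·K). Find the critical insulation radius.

r_cr ≈ 5.09 mm

For a cylinder r_cr = k/h = 0.0987/19.4
r_cr = 5.09 mm; since the bare radius (2 mm) is below r_cr, adding a thin layer of insulation will *increase* heat loss.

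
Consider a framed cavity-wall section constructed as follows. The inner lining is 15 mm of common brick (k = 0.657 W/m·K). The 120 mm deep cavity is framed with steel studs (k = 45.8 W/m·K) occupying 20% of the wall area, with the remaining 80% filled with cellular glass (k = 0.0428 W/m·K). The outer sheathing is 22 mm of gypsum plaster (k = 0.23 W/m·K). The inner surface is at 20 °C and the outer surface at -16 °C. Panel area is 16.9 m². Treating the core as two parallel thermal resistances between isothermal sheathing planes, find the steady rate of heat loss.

Sheathing layers in series; stud and cavity paths in parallel between them.
R_inner = 0.015/(0.657×16.9) = 0.001351 K/W
R_stud  = 0.12/(45.8×0.2×16.9) = 7.752×10^-4 K/W
R_cav   = 0.12/(0.0428×0.8×16.9) = 0.2074 K/W
1/R_core = 1/R_stud + 1/R_cav → R_core = 7.723×10^-4 K/W
R_outer = 0.022/(0.23×16.9) = 0.00566 K/W
R_total = 0.007783 K/W
Q = ΔT/R_total = 36/0.007783

Q ≈ 4630 W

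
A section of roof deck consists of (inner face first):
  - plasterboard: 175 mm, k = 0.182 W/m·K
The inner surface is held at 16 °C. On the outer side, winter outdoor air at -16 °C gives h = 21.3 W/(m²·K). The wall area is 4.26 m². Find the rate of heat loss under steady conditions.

Q ≈ 135 W

Using the resistance-network approach (series):
R_plasterboard = L/(kA) = 0.175/(0.182×4.26) = 0.2257 K/W
R_outer film = 1/(h_o·A) = 1/(21.3×4.26) = 0.01102 K/W
R_total = 0.2367 K/W
Q = ΔT / R_total = 32 / 0.2367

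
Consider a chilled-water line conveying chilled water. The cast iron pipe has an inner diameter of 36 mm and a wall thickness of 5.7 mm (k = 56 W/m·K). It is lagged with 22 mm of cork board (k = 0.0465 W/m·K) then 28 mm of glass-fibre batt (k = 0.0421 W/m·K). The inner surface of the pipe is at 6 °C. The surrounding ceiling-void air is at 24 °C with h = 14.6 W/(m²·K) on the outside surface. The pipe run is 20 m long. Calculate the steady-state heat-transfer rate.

Q ≈ 85.7 W

Radial resistances (cylindrical: R_cond = ln(r_o/r_i)/(2πkL), R_conv = 1/(h·2πrL)):
R_cast iron pipe wall = ln(23.7/18)/(2π×56×20) = 3.909×10^-5 K/W
R_cork board = ln(45.7/23.7)/(2π×0.0465×20) = 0.1124 K/W
R_glass-fibre batt = ln(73.7/45.7)/(2π×0.0421×20) = 0.09033 K/W
R_outer film = 1/(h_o·2πr_oL) = 1/(14.6×2π×0.0737×20) = 0.007396 K/W
R_total = 0.2101 K/W
Q = ΔT/R_total = 18/0.2101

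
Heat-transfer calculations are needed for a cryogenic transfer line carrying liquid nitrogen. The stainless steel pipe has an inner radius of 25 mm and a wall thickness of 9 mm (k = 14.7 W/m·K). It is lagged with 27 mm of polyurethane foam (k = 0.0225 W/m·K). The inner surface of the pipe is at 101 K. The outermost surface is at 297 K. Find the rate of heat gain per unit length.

Radial resistances (cylindrical: R_cond = ln(r_o/r_i)/(2πkL), R_conv = 1/(h·2πrL)):
R_stainless steel pipe wall = ln(34/25)/(2π×14.7×1) = 0.003329 K/W
R_polyurethane foam = ln(61/34)/(2π×0.0225×1) = 4.135 K/W
R_total = 4.138 K/W
Q = ΔT/R_total = 196/4.138

q′ ≈ 47.4 W/m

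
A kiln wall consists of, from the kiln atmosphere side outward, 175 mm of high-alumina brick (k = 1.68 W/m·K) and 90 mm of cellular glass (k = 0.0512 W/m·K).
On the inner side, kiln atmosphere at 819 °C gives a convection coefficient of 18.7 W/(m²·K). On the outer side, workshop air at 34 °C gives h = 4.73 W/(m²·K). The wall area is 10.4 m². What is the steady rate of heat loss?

Series thermal resistances:
R_inner film = 1/(h_i·A) = 1/(18.7×10.4) = 0.005142 K/W
R_high-alumina brick = L/(kA) = 0.175/(1.68×10.4) = 0.01002 K/W
R_cellular glass = L/(kA) = 0.09/(0.0512×10.4) = 0.169 K/W
R_outer film = 1/(h_o·A) = 1/(4.73×10.4) = 0.02033 K/W
R_total = 0.2045 K/W
Q = ΔT / R_total = 785 / 0.2045

Q ≈ 3840 W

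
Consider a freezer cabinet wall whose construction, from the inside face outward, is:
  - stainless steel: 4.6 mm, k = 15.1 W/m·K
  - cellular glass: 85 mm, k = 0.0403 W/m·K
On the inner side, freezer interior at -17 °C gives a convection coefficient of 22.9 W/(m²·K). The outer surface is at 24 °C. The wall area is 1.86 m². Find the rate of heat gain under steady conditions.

Q ≈ 35.4 W

Using the resistance-network approach (series):
R_inner film = 1/(h_i·A) = 1/(22.9×1.86) = 0.02348 K/W
R_stainless steel = L/(kA) = 0.0046/(15.1×1.86) = 1.638×10^-4 K/W
R_cellular glass = L/(kA) = 0.085/(0.0403×1.86) = 1.134 K/W
R_total = 1.158 K/W
Q = ΔT / R_total = 41 / 1.158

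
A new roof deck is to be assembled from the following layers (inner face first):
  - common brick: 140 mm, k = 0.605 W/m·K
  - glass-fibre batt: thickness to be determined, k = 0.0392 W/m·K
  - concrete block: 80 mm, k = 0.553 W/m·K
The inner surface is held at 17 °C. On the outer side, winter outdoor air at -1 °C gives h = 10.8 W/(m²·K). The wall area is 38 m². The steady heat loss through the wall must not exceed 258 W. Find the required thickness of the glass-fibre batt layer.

L ≈ 85.6 mm

Model the wall as resistances in series:
R_common brick = L/(kA) = 0.14/(0.605×38) = 0.00609 K/W
R_concrete block = L/(kA) = 0.08/(0.553×38) = 0.003807 K/W
R_outer film = 1/(h_o·A) = 1/(10.8×38) = 0.002437 K/W
Sum of the known resistances R_other = 0.01233 K/W
Required total resistance R_tot = ΔT/Q_allow = 18/258 = 0.06977 K/W
R_glass-fibre batt = R_tot − R_other = 0.05743 K/W
L = R·k·A = 0.05743×0.0392×38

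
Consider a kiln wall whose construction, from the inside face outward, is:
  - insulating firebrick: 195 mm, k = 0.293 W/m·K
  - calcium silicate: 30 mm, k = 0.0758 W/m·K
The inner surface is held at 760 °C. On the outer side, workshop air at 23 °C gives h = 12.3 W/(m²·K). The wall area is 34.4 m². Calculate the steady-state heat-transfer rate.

Q ≈ 22200 W

Treating each layer as a thermal resistance in series:
R_insulating firebrick = L/(kA) = 0.195/(0.293×34.4) = 0.01935 K/W
R_calcium silicate = L/(kA) = 0.03/(0.0758×34.4) = 0.01151 K/W
R_outer film = 1/(h_o·A) = 1/(12.3×34.4) = 0.002363 K/W
R_total = 0.03322 K/W
Q = ΔT / R_total = 737 / 0.03322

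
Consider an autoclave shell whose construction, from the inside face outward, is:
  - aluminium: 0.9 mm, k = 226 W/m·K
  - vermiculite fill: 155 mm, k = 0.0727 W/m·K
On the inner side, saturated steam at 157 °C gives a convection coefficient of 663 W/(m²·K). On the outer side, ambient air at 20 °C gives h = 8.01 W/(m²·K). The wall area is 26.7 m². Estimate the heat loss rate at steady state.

Q ≈ 1620 W

Treating each layer as a thermal resistance in series:
R_inner film = 1/(h_i·A) = 1/(663×26.7) = 5.649×10^-5 K/W
R_aluminium = L/(kA) = 0.0009/(226×26.7) = 1.491×10^-7 K/W
R_vermiculite fill = L/(kA) = 0.155/(0.0727×26.7) = 0.07985 K/W
R_outer film = 1/(h_o·A) = 1/(8.01×26.7) = 0.004676 K/W
R_total = 0.08458 K/W
Q = ΔT / R_total = 137 / 0.08458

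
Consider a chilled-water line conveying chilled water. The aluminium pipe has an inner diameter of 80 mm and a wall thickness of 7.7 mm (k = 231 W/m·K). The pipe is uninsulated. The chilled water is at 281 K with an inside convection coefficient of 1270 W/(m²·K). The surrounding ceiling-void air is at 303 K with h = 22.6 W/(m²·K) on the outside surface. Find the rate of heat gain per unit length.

q′ ≈ 146 W/m

Treating each annulus and film as a series resistance:
R_inner film = 1/(h_i·2πr₁L) = 1/(1270×2π×0.04×1) = 0.003133 K/W
R_aluminium pipe wall = ln(47.7/40)/(2π×231×1) = 1.213×10^-4 K/W
R_outer film = 1/(h_o·2πr_oL) = 1/(22.6×2π×0.0477×1) = 0.1476 K/W
R_total = 0.1509 K/W
Q = ΔT/R_total = 22/0.1509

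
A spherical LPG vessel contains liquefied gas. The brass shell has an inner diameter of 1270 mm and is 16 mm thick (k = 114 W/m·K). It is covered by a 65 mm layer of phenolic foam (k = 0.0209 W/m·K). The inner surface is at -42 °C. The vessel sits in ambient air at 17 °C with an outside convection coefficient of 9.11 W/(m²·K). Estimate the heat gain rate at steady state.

Radial (spherical) resistances in series:
R_brass shell = (1/0.635 − 1/0.651)/(4π×114) = 2.702×10^-5 K/W
R_phenolic foam = (1/0.651 − 1/0.716)/(4π×0.0209) = 0.531 K/W
R_outer film = 1/(h·4πr_o²) = 1/(9.11×4π×0.716²) = 0.01704 K/W
R_total = 0.548 K/W
Q = ΔT/R_total = 59/0.548

Q ≈ 108 W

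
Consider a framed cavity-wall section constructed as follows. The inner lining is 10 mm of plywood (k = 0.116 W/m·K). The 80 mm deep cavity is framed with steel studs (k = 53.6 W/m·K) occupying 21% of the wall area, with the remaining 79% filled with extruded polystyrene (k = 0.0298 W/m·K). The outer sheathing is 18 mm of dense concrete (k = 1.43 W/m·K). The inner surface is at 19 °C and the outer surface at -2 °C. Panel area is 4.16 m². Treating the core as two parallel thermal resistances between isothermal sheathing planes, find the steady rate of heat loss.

Q ≈ 825 W

Sheathing layers in series; stud and cavity paths in parallel between them.
R_inner = 0.01/(0.116×4.16) = 0.02072 K/W
R_stud  = 0.08/(53.6×0.21×4.16) = 0.001708 K/W
R_cav   = 0.08/(0.0298×0.79×4.16) = 0.8169 K/W
1/R_core = 1/R_stud + 1/R_cav → R_core = 0.001705 K/W
R_outer = 0.018/(1.43×4.16) = 0.003026 K/W
R_total = 0.02545 K/W
Q = ΔT/R_total = 21/0.02545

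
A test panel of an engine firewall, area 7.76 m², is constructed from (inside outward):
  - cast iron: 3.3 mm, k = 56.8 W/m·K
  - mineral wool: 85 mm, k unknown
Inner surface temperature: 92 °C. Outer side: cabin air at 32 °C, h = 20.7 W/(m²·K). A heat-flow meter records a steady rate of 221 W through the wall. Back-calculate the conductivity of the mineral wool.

k ≈ 0.0413 W/(m·K)

Treating each layer as a thermal resistance in series:
R_cast iron = L/(kA) = 0.0033/(56.8×7.76) = 7.487×10^-6 K/W
R_outer film = 1/(h_o·A) = 1/(20.7×7.76) = 0.006225 K/W
Sum of known resistances R_other = 0.006233 K/W
Total R = ΔT/Q = 60/221 = 0.2715 K/W
R_mineral wool = R_total − R_other = 0.2653 K/W
k = L/(R·A) = 0.085/(0.2653×7.76)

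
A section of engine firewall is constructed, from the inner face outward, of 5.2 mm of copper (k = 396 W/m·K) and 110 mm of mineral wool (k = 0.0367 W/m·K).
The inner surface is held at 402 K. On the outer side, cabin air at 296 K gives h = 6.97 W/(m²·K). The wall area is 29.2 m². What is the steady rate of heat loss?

Thermal resistances in series:
R_copper = L/(kA) = 0.0052/(396×29.2) = 4.497×10^-7 K/W
R_mineral wool = L/(kA) = 0.11/(0.0367×29.2) = 0.1026 K/W
R_outer film = 1/(h_o·A) = 1/(6.97×29.2) = 0.004913 K/W
R_total = 0.1076 K/W
Q = ΔT / R_total = 106 / 0.1076

Q ≈ 985 W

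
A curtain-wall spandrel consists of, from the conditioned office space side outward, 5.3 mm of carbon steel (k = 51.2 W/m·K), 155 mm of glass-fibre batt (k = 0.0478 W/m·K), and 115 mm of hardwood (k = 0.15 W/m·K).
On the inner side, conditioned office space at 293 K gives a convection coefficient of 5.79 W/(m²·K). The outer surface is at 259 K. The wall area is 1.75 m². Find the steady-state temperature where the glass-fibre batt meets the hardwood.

T ≈ 265 K

Model the wall as resistances in series:
R_inner film = 1/(h_i·A) = 1/(5.79×1.75) = 0.09869 K/W
R_carbon steel = L/(kA) = 0.0053/(51.2×1.75) = 5.915×10^-5 K/W
R_glass-fibre batt = L/(kA) = 0.155/(0.0478×1.75) = 1.853 K/W
R_hardwood = L/(kA) = 0.115/(0.15×1.75) = 0.4381 K/W
R_total = 2.39 K/W;  Q = ΔT/R_total = 34/2.39 = 14.23 W
T_interface = T_inner − Q·ΣR(inner→interface) = 293 − 14.2×1.952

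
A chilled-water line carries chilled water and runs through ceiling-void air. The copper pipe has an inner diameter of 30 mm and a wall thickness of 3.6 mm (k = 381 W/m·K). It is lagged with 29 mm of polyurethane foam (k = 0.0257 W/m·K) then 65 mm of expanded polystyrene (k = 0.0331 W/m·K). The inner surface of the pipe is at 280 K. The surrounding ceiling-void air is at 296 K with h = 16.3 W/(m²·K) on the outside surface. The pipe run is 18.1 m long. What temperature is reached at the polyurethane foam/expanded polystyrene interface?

T ≈ 289 K

Per-layer cylindrical resistances, series-summed:
R_copper pipe wall = ln(18.6/15)/(2π×381×18.1) = 4.965×10^-6 K/W
R_polyurethane foam = ln(47.6/18.6)/(2π×0.0257×18.1) = 0.3215 K/W
R_expanded polystyrene = ln(112.6/47.6)/(2π×0.0331×18.1) = 0.2287 K/W
R_outer film = 1/(h_o·2πr_oL) = 1/(16.3×2π×0.1126×18.1) = 0.004791 K/W
R_total = 0.555 K/W
Q = ΔT/R_total = 16/0.555
Q = 28.8 W
T_interface = T_inner + Q·ΣR(inner→interface) = 280 + 28.8×0.3215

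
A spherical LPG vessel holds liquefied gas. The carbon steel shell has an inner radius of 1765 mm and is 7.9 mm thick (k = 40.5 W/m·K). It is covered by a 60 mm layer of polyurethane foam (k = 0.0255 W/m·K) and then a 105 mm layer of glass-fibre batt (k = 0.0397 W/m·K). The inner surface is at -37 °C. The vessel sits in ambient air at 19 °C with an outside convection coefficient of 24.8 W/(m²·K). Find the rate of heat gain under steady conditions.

Q ≈ 476 W

Spherical conduction: R = (1/r_in − 1/r_out)/(4πk) per layer; series-sum.
R_carbon steel shell = (1/1.765 − 1/1.7729)/(4π×40.5) = 4.961×10^-6 K/W
R_polyurethane foam = (1/1.7729 − 1/1.8329)/(4π×0.0255) = 0.05762 K/W
R_glass-fibre batt = (1/1.8329 − 1/1.9379)/(4π×0.0397) = 0.05925 K/W
R_outer film = 1/(h·4πr_o²) = 1/(24.8×4π×1.9379²) = 8.544×10^-4 K/W
R_total = 0.1177 K/W
Q = ΔT/R_total = 56/0.1177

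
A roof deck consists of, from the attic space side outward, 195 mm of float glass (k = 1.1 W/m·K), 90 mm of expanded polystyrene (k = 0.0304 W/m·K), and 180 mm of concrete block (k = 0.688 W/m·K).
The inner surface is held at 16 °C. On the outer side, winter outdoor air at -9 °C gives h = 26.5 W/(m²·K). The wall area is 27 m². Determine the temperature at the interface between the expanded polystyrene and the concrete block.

Thermal resistances in series:
R_float glass = L/(kA) = 0.195/(1.1×27) = 0.006566 K/W
R_expanded polystyrene = L/(kA) = 0.09/(0.0304×27) = 0.1096 K/W
R_concrete block = L/(kA) = 0.18/(0.688×27) = 0.00969 K/W
R_outer film = 1/(h_o·A) = 1/(26.5×27) = 0.001398 K/W
R_total = 0.1273 K/W;  Q = ΔT/R_total = 25/0.1273 = 196.4 W
T_interface = T_inner − Q·ΣR(inner→interface) = 16 − 196×0.1162

T ≈ -6.82 °C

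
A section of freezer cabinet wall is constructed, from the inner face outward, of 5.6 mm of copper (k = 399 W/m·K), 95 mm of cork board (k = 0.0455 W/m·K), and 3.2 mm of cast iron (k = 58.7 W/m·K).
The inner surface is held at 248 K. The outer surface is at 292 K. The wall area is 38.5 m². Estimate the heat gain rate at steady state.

Q ≈ 811 W

Treating each layer as a thermal resistance in series:
R_copper = L/(kA) = 0.0056/(399×38.5) = 3.645×10^-7 K/W
R_cork board = L/(kA) = 0.095/(0.0455×38.5) = 0.05423 K/W
R_cast iron = L/(kA) = 0.0032/(58.7×38.5) = 1.416×10^-6 K/W
R_total = 0.05423 K/W
Q = ΔT / R_total = 44 / 0.05423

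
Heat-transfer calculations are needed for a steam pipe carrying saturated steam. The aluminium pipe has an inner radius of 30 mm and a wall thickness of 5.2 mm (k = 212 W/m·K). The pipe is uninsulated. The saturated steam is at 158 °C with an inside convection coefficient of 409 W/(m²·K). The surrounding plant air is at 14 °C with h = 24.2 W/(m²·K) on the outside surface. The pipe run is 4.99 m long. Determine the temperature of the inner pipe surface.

Treating each annulus and film as a series resistance:
R_inner film = 1/(h_i·2πr₁L) = 1/(409×2π×0.03×4.99) = 0.002599 K/W
R_aluminium pipe wall = ln(35.2/30)/(2π×212×4.99) = 2.405×10^-5 K/W
R_outer film = 1/(h_o·2πr_oL) = 1/(24.2×2π×0.0352×4.99) = 0.03744 K/W
R_total = 0.04007 K/W
Q = ΔT/R_total = 144/0.04007
Q = 3590 W
T_interface = T_inner − Q·ΣR(inner→interface) = 158 − 3590×0.002599

T ≈ 149 °C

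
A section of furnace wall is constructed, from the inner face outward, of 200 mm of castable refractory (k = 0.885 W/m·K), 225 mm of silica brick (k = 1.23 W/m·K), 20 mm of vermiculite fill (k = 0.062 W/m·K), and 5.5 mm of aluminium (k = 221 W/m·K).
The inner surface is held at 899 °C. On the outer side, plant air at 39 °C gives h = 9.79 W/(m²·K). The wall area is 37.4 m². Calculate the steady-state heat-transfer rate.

Q ≈ 38600 W

Thermal resistances in series:
R_castable refractory = L/(kA) = 0.2/(0.885×37.4) = 0.006042 K/W
R_silica brick = L/(kA) = 0.225/(1.23×37.4) = 0.004891 K/W
R_vermiculite fill = L/(kA) = 0.02/(0.062×37.4) = 0.008625 K/W
R_aluminium = L/(kA) = 0.0055/(221×37.4) = 6.654×10^-7 K/W
R_outer film = 1/(h_o·A) = 1/(9.79×37.4) = 0.002731 K/W
R_total = 0.02229 K/W
Q = ΔT / R_total = 860 / 0.02229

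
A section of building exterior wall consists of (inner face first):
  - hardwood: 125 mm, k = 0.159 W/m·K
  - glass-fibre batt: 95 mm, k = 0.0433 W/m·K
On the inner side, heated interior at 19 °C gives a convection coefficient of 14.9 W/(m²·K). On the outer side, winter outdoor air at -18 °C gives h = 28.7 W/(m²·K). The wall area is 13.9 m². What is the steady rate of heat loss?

Series thermal resistances:
R_inner film = 1/(h_i·A) = 1/(14.9×13.9) = 0.004828 K/W
R_hardwood = L/(kA) = 0.125/(0.159×13.9) = 0.05656 K/W
R_glass-fibre batt = L/(kA) = 0.095/(0.0433×13.9) = 0.1578 K/W
R_outer film = 1/(h_o·A) = 1/(28.7×13.9) = 0.002507 K/W
R_total = 0.2217 K/W
Q = ΔT / R_total = 37 / 0.2217

Q ≈ 167 W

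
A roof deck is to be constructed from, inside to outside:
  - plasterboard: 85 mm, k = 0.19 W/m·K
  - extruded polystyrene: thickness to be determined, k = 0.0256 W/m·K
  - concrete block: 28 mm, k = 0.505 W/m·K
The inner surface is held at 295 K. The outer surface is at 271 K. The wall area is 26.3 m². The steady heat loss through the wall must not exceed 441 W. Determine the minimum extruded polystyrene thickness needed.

Model the wall as resistances in series:
R_plasterboard = L/(kA) = 0.085/(0.19×26.3) = 0.01701 K/W
R_concrete block = L/(kA) = 0.028/(0.505×26.3) = 0.002108 K/W
Sum of the known resistances R_other = 0.01912 K/W
Required total resistance R_tot = ΔT/Q_allow = 24/441 = 0.05442 K/W
R_extruded polystyrene = R_tot − R_other = 0.0353 K/W
L = R·k·A = 0.0353×0.0256×26.3

L ≈ 23.8 mm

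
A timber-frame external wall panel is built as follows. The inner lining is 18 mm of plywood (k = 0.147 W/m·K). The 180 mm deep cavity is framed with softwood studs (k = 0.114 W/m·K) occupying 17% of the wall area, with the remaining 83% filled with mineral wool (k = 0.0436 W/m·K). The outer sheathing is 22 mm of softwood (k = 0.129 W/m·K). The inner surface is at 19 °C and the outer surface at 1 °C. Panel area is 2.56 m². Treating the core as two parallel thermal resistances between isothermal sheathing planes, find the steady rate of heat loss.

Sheathing layers in series; stud and cavity paths in parallel between them.
R_inner = 0.018/(0.147×2.56) = 0.04783 K/W
R_stud  = 0.18/(0.114×0.17×2.56) = 3.628 K/W
R_cav   = 0.18/(0.0436×0.83×2.56) = 1.943 K/W
1/R_core = 1/R_stud + 1/R_cav → R_core = 1.265 K/W
R_outer = 0.022/(0.129×2.56) = 0.06662 K/W
R_total = 1.38 K/W
Q = ΔT/R_total = 18/1.38

Q ≈ 13 W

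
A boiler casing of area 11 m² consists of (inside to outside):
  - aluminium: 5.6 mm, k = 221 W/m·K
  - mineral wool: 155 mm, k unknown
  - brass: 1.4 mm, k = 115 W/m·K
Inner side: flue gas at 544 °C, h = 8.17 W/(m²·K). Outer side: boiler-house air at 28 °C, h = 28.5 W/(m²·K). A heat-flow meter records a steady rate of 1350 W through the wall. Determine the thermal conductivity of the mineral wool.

Model the wall as resistances in series:
R_inner film = 1/(h_i·A) = 1/(8.17×11) = 0.01113 K/W
R_aluminium = L/(kA) = 0.0056/(221×11) = 2.304×10^-6 K/W
R_brass = L/(kA) = 0.0014/(115×11) = 1.107×10^-6 K/W
R_outer film = 1/(h_o·A) = 1/(28.5×11) = 0.00319 K/W
Sum of known resistances R_other = 0.01432 K/W
Total R = ΔT/Q = 516/1350 = 0.3822 K/W
R_mineral wool = R_total − R_other = 0.3679 K/W
k = L/(R·A) = 0.155/(0.3679×11)

k ≈ 0.0383 W/(m·K)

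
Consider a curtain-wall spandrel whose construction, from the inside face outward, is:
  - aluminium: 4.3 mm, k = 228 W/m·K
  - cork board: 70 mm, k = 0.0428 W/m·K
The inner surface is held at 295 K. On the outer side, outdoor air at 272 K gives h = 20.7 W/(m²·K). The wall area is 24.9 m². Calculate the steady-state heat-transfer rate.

Q ≈ 340 W

Model the wall as resistances in series:
R_aluminium = L/(kA) = 0.0043/(228×24.9) = 7.574×10^-7 K/W
R_cork board = L/(kA) = 0.07/(0.0428×24.9) = 0.06568 K/W
R_outer film = 1/(h_o·A) = 1/(20.7×24.9) = 0.00194 K/W
R_total = 0.06762 K/W
Q = ΔT / R_total = 23 / 0.06762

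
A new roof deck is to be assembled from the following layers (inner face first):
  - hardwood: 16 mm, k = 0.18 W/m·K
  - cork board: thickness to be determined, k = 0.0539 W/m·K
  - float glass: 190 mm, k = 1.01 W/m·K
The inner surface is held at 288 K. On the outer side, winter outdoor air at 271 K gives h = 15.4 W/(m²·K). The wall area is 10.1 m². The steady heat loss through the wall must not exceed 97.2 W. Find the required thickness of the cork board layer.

Thermal resistances in series:
R_hardwood = L/(kA) = 0.016/(0.18×10.1) = 0.008801 K/W
R_float glass = L/(kA) = 0.19/(1.01×10.1) = 0.01863 K/W
R_outer film = 1/(h_o·A) = 1/(15.4×10.1) = 0.006429 K/W
Sum of the known resistances R_other = 0.03386 K/W
Required total resistance R_tot = ΔT/Q_allow = 17/97.2 = 0.1749 K/W
R_cork board = R_tot − R_other = 0.141 K/W
L = R·k·A = 0.141×0.0539×10.1

L ≈ 76.8 mm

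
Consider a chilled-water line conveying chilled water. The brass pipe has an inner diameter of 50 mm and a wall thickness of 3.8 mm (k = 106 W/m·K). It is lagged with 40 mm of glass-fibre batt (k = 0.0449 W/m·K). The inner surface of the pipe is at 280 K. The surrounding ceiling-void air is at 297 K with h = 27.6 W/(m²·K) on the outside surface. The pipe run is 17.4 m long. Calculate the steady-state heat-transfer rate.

Q ≈ 93.3 W

Treating each annulus and film as a series resistance:
R_brass pipe wall = ln(28.8/25)/(2π×106×17.4) = 1.221×10^-5 K/W
R_glass-fibre batt = ln(68.8/28.8)/(2π×0.0449×17.4) = 0.1774 K/W
R_outer film = 1/(h_o·2πr_oL) = 1/(27.6×2π×0.0688×17.4) = 0.004817 K/W
R_total = 0.1822 K/W
Q = ΔT/R_total = 17/0.1822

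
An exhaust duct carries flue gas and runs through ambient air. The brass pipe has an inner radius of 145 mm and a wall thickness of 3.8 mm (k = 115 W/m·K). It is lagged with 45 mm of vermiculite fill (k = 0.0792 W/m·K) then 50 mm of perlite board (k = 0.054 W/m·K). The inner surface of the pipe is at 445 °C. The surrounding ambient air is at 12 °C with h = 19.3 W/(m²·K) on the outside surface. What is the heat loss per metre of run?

Treating each annulus and film as a series resistance:
R_brass pipe wall = ln(148.8/145)/(2π×115×1) = 3.58×10^-5 K/W
R_vermiculite fill = ln(193.8/148.8)/(2π×0.0792×1) = 0.531 K/W
R_perlite board = ln(243.8/193.8)/(2π×0.054×1) = 0.6765 K/W
R_outer film = 1/(h_o·2πr_oL) = 1/(19.3×2π×0.2438×1) = 0.03382 K/W
R_total = 1.241 K/W
Q = ΔT/R_total = 433/1.241

q′ ≈ 349 W/m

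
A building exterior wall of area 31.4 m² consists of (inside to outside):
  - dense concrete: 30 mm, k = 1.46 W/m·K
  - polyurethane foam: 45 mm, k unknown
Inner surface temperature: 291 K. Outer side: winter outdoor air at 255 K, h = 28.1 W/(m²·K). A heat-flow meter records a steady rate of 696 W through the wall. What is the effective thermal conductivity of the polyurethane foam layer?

k ≈ 0.0287 W/(m·K)

Thermal resistances in series:
R_dense concrete = L/(kA) = 0.03/(1.46×31.4) = 6.544×10^-4 K/W
R_outer film = 1/(h_o·A) = 1/(28.1×31.4) = 0.001133 K/W
Sum of known resistances R_other = 0.001788 K/W
Total R = ΔT/Q = 36/696 = 0.05172 K/W
R_polyurethane foam = R_total − R_other = 0.04994 K/W
k = L/(R·A) = 0.045/(0.04994×31.4)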